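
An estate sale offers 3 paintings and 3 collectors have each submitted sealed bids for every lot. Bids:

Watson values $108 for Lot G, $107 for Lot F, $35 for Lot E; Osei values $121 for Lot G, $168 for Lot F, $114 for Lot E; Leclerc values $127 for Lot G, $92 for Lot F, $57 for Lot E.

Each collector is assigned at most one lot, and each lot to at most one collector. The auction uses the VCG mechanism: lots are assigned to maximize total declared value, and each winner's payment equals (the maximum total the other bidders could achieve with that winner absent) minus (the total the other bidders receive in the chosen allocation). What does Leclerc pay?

Efficient allocation: Watson→Lot F ($107), Osei→Lot E ($114), Leclerc→Lot G ($127); total welfare W = $348.
Leclerc receives Lot G at value $127, so the others get W − 127 = $221.
Without Leclerc: best allocation of the remaining 2 bidders over all 3 lots is Watson→Lot G ($108), Osei→Lot F ($168), total $276.
VCG payment = (others' best without Leclerc) − (others' welfare with Leclerc) = 276 − 221 = $55.

Leclerc pays $55.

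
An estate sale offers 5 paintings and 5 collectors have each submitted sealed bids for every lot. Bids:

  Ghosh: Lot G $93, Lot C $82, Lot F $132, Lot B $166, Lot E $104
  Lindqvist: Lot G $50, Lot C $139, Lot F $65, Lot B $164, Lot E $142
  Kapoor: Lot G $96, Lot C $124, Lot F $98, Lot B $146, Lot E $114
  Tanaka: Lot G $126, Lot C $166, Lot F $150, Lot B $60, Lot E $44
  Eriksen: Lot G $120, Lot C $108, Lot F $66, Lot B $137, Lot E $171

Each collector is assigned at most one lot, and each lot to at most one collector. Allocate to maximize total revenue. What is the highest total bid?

Optimal: Ghosh→Lot F ($132), Lindqvist→Lot B ($164), Kapoor→Lot G ($96), Tanaka→Lot C ($166), Eriksen→Lot E ($171) — total 132+164+96+166+171 = $729.
Row-greedy (each collector in turn takes its best remaining lot) gives $702, worse by 27.

Maximum total: $729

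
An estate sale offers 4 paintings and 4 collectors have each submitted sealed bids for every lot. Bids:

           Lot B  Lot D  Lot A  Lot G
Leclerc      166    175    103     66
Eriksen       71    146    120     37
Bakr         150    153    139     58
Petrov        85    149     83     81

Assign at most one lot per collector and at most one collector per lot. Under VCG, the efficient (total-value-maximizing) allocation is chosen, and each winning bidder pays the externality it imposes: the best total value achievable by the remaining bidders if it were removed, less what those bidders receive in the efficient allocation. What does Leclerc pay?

Leclerc pays $53.

Efficient allocation: Leclerc→Lot B ($166), Eriksen→Lot D ($146), Bakr→Lot A ($139), Petrov→Lot G ($81); total welfare W = $532.
Leclerc receives Lot B at value $166, so the others get W − 166 = $366.
Without Leclerc: best allocation of the remaining 3 bidders over all 4 lots is Eriksen→Lot A ($120), Bakr→Lot B ($150), Petrov→Lot D ($149), total $419.
VCG payment = (others' best without Leclerc) − (others' welfare with Leclerc) = 419 − 366 = $53.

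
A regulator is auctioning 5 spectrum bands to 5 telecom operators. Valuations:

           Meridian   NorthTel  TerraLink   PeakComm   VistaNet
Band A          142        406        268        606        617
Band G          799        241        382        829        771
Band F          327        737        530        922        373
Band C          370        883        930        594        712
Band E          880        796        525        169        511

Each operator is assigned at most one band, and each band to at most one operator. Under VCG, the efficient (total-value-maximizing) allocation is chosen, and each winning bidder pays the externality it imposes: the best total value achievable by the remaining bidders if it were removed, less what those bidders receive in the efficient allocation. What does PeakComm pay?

PeakComm pays $176M.

Efficient allocation: Meridian→Band G ($799M), NorthTel→Band E ($796M), TerraLink→Band C ($930M), PeakComm→Band F ($922M), VistaNet→Band A ($617M); total welfare W = $4064M.
PeakComm receives Band F at value $922M, so the others get W − 922 = $3142M.
Without PeakComm: best allocation of the remaining 4 bidders over all 5 bands is Meridian→Band E ($880M), NorthTel→Band F ($737M), TerraLink→Band C ($930M), VistaNet→Band G ($771M), total $3318M.
VCG payment = (others' best without PeakComm) − (others' welfare with PeakComm) = 3318 − 3142 = $176M.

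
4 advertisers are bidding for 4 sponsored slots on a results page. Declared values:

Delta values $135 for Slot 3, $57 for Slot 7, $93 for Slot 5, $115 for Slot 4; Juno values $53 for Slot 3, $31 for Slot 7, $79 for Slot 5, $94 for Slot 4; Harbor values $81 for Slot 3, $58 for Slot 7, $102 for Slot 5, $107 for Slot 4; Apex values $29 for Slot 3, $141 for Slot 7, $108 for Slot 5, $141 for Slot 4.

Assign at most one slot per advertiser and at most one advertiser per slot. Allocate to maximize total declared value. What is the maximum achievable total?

Max total: $472

This is the linear assignment problem.
Optimal: Delta→Slot 3 ($135), Juno→Slot 4 ($94), Harbor→Slot 5 ($102), Apex→Slot 7 ($141) — total 135+94+102+141 = $472.
Max-entry greedy (repeatedly take the single best remaining cell) gives $462, worse by 10.
Swapping Apex↔Delta (Apex→Slot 3 $29, Delta→Slot 7 $57) loses 190.
Checked against all permutations: $472 is optimal.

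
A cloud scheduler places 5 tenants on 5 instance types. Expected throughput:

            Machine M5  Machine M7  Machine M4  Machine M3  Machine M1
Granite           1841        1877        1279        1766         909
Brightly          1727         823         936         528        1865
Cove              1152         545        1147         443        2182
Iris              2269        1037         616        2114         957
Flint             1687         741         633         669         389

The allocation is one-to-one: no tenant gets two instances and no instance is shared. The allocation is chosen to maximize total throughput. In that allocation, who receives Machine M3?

Optimal: Granite→Machine M7 (1877 ops/s), Brightly→Machine M4 (936 ops/s), Cove→Machine M1 (2182 ops/s), Iris→Machine M3 (2114 ops/s), Flint→Machine M5 (1687 ops/s) — total 1877+936+2182+2114+1687 = 8796 ops/s.
Row-greedy (each tenant in turn takes its best remaining instance) gives 7641 ops/s, worse by 1155.
No other one-to-one assignment exceeds 8796 ops/s.
Iris's own top instance is Machine M5 (2269 ops/s), but forcing Iris→Machine M5 and reassigning the rest optimally gives only 7933 ops/s — worse by 863.

Iris receives Machine M3.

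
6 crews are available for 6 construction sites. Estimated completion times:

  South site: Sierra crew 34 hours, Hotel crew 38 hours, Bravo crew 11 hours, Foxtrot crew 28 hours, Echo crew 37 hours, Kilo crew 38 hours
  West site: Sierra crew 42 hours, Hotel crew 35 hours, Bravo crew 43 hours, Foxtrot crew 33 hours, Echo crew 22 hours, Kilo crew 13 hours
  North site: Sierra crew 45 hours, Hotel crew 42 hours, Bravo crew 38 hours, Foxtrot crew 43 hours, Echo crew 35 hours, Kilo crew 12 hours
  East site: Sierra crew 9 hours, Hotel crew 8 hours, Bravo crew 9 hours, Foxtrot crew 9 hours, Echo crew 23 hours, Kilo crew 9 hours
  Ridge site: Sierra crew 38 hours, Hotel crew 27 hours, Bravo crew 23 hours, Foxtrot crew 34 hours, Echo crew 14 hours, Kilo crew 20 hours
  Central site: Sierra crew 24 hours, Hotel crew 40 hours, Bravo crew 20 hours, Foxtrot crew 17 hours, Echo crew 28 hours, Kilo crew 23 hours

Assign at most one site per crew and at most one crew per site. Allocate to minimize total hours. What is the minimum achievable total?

Optimal: Sierra crew→East site (9 hours), Hotel crew→West site (35 hours), Bravo crew→South site (11 hours), Foxtrot crew→Central site (17 hours), Echo crew→Ridge site (14 hours), Kilo crew→North site (12 hours) — total 9+35+11+17+14+12 = 98 hours.
Min-entry greedy (repeatedly take the single cheapest remaining cell) gives 104 hours, worse by 6.
Checked against all permutations: 98 hours is optimal.

Minimum total: 98 hours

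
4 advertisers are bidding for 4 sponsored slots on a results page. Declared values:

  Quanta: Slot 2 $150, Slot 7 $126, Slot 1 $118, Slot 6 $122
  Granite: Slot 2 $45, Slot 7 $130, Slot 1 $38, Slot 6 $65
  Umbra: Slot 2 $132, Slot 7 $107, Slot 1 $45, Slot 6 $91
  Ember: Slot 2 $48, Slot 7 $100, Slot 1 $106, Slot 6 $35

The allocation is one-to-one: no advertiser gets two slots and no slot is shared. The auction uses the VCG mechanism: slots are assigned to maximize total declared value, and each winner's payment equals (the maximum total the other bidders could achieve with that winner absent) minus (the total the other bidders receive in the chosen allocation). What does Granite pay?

Granite pays $4.

Efficient allocation: Quanta→Slot 6 ($122), Granite→Slot 7 ($130), Umbra→Slot 2 ($132), Ember→Slot 1 ($106); total welfare W = $490.
Granite receives Slot 7 at value $130, so the others get W − 130 = $360.
Without Granite: best allocation of the remaining 3 bidders over all 4 slots is Quanta→Slot 7 ($126), Umbra→Slot 2 ($132), Ember→Slot 1 ($106), total $364.
VCG payment = (others' best without Granite) − (others' welfare with Granite) = 364 − 360 = $4.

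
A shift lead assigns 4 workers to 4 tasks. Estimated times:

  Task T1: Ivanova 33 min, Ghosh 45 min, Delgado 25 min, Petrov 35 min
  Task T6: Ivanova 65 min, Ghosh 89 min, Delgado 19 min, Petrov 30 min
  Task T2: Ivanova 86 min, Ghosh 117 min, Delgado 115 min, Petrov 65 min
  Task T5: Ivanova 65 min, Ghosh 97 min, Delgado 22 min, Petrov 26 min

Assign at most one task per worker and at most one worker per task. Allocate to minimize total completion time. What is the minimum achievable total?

This is the linear assignment problem.
Optimal: Ivanova→Task T2 (86 min), Ghosh→Task T1 (45 min), Delgado→Task T6 (19 min), Petrov→Task T5 (26 min) — total 86+45+19+26 = 176 min.
Min-entry greedy (repeatedly take the single cheapest remaining cell) gives 195 min, worse by 19.
Checked against all permutations: 176 min is optimal.

Minimum total: 176 min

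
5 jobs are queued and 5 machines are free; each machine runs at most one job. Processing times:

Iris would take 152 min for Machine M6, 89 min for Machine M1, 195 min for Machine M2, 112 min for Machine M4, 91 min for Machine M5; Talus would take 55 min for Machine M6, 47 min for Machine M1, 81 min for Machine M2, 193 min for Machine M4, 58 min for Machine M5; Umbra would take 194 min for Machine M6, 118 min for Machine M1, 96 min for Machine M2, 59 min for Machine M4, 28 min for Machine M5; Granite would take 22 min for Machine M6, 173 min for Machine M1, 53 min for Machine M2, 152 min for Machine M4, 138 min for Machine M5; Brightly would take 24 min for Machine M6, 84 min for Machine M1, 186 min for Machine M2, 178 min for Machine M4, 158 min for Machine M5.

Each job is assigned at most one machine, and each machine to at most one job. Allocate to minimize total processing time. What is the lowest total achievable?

Min total: 264 min

Optimal: Iris→Machine M4 (112 min), Talus→Machine M1 (47 min), Umbra→Machine M5 (28 min), Granite→Machine M2 (53 min), Brightly→Machine M6 (24 min) — total 112+47+28+53+24 = 264 min.
Row-greedy (each job in turn takes its cheapest remaining machine) gives 403 min, worse by 139.
Every other assignment is strictly worse.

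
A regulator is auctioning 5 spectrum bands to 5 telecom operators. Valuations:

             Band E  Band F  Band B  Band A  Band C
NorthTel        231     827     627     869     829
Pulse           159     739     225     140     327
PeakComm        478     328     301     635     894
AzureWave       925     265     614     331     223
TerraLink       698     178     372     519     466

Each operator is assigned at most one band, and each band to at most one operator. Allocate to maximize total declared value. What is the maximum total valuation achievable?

Optimal: NorthTel→Band A ($869M), Pulse→Band F ($739M), PeakComm→Band C ($894M), AzureWave→Band B ($614M), TerraLink→Band E ($698M) — total 869+739+894+614+698 = $3814M.
Column-greedy (each band in turn goes to its best remaining operator) gives $3086M, worse by 728.
Checked against all permutations: $3814M is optimal.

Maximum total: $3814M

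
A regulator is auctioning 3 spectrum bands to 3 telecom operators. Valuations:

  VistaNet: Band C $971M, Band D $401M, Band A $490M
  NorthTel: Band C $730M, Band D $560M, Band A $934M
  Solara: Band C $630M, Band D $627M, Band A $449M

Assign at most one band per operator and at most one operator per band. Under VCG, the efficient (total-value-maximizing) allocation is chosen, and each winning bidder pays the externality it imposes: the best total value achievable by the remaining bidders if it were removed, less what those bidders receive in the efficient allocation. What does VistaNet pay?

Efficient allocation: VistaNet→Band C ($971M), NorthTel→Band A ($934M), Solara→Band D ($627M); total welfare W = $2532M.
VistaNet receives Band C at value $971M, so the others get W − 971 = $1561M.
Without VistaNet: best allocation of the remaining 2 bidders over all 3 bands is NorthTel→Band A ($934M), Solara→Band C ($630M), total $1564M.
VCG payment = (others' best without VistaNet) − (others' welfare with VistaNet) = 1564 − 1561 = $3M.

VistaNet pays $3M.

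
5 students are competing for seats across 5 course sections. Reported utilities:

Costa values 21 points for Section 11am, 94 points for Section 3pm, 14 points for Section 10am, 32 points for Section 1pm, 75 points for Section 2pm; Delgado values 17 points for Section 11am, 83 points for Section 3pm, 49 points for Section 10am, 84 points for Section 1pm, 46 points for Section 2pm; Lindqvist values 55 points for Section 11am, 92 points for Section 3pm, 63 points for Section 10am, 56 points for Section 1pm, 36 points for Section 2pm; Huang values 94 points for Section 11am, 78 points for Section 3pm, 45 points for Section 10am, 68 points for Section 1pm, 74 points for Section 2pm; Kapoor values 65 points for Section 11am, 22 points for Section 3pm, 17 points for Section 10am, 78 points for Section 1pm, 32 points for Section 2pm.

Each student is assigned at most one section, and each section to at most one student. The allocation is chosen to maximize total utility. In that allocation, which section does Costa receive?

Optimal: Costa→Section 2pm (75 points), Delgado→Section 3pm (83 points), Lindqvist→Section 10am (63 points), Huang→Section 11am (94 points), Kapoor→Section 1pm (78 points) — total 75+83+63+94+78 = 393 points.
Max-entry greedy (repeatedly take the single best remaining cell) gives 367 points, worse by 26.
Costa's own top section is Section 3pm (94 points), but forcing Costa→Section 3pm and reassigning the rest optimally gives only 380 points — worse by 13.

Costa receives Section 2pm.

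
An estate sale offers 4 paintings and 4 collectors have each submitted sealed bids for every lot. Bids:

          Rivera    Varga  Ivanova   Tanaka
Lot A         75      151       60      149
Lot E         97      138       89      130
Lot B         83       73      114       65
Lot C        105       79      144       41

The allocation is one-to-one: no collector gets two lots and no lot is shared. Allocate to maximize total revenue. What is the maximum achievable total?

Max total: $514

This is a one-to-one assignment (maximum-weight bipartite matching).
Optimal: Rivera→Lot B ($83), Varga→Lot E ($138), Ivanova→Lot C ($144), Tanaka→Lot A ($149) — total 83+138+144+149 = $514.
Column-greedy (each lot in turn goes to its best remaining collector) gives $500, worse by 14.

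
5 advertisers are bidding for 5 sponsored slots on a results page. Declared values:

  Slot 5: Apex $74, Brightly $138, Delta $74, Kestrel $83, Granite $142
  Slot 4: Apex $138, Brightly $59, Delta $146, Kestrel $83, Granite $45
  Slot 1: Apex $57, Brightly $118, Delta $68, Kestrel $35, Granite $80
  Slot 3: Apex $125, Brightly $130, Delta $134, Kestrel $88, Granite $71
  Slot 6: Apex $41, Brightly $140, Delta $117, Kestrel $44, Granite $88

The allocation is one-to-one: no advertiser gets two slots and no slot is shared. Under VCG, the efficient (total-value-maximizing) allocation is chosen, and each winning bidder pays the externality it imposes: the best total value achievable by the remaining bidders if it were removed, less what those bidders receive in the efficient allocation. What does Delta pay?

Delta pays $22.

Efficient allocation: Apex→Slot 4 ($138), Brightly→Slot 1 ($118), Delta→Slot 6 ($117), Kestrel→Slot 3 ($88), Granite→Slot 5 ($142); total welfare W = $603.
Delta receives Slot 6 at value $117, so the others get W − 117 = $486.
Without Delta: best allocation of the remaining 4 bidders over all 5 slots is Apex→Slot 4 ($138), Brightly→Slot 6 ($140), Kestrel→Slot 3 ($88), Granite→Slot 5 ($142), total $508.
VCG payment = (others' best without Delta) − (others' welfare with Delta) = 508 − 486 = $22.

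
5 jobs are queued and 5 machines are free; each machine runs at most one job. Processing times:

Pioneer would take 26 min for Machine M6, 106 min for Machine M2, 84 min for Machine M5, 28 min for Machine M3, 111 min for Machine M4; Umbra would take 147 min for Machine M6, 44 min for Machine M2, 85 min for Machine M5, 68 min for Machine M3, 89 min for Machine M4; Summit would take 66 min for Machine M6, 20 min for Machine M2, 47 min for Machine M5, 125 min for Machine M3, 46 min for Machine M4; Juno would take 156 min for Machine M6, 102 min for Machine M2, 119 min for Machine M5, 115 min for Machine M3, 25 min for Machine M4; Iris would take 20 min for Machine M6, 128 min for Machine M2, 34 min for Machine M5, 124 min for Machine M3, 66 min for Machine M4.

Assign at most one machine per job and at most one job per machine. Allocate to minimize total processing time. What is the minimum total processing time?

Optimal: Pioneer→Machine M3 (28 min), Umbra→Machine M2 (44 min), Summit→Machine M5 (47 min), Juno→Machine M4 (25 min), Iris→Machine M6 (20 min) — total 28+44+47+25+20 = 164 min.
Row-greedy (each job in turn takes its cheapest remaining machine) gives 265 min, worse by 101.

Min total: 164 min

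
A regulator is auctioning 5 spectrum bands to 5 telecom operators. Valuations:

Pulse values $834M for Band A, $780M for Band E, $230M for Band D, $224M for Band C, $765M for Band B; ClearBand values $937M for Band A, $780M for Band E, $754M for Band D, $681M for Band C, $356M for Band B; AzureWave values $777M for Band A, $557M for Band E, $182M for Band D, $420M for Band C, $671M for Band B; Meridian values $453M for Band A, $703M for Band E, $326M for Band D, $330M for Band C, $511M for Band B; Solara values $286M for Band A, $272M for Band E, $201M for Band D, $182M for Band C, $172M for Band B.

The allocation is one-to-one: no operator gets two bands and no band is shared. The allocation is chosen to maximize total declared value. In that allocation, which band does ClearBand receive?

Optimal: Pulse→Band B ($765M), ClearBand→Band D ($754M), AzureWave→Band A ($777M), Meridian→Band E ($703M), Solara→Band C ($182M) — total 765+754+777+703+182 = $3181M.
Max-entry greedy (repeatedly take the single best remaining cell) gives $2919M, worse by 262.
Checked against all permutations: $3181M is optimal.
ClearBand's own top band is Band A ($937M), but forcing ClearBand→Band A and reassigning the rest optimally gives only $3026M — worse by 155.

ClearBand receives Band D.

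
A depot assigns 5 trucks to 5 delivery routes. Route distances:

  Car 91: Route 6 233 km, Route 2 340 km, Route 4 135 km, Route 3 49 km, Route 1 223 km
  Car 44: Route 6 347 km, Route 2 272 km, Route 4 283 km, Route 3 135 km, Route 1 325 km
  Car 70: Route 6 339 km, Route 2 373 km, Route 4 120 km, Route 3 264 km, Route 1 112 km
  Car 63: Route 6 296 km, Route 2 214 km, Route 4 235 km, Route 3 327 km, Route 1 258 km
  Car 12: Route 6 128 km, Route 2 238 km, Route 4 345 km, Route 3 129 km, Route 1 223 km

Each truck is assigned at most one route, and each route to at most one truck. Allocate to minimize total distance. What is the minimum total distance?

Min total: 724 km

Treat this as an assignment problem: match each truck to one route.
Optimal: Car 91→Route 4 (135 km), Car 44→Route 3 (135 km), Car 70→Route 1 (112 km), Car 63→Route 2 (214 km), Car 12→Route 6 (128 km) — total 135+135+112+214+128 = 724 km.
Next-best assignment: Car 91→Route 3, Car 44→Route 4, Car 70→Route 1, Car 63→Route 2, Car 12→Route 6 = 786 km.
Swapping Car 44↔Car 91 (Car 44→Route 4 283 km, Car 91→Route 3 49 km) adds 62.
Every other assignment is strictly worse.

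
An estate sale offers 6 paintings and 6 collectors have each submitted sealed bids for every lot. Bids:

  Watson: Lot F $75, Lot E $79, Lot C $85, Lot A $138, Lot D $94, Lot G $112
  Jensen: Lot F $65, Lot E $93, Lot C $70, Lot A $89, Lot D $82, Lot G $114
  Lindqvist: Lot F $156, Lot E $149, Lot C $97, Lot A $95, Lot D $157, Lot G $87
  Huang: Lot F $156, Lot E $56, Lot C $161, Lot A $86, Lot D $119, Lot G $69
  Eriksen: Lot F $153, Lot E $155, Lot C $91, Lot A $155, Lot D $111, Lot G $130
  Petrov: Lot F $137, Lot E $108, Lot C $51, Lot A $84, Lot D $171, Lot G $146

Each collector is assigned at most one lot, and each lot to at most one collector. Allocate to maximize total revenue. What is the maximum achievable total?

Optimal: Watson→Lot A ($138), Jensen→Lot G ($114), Lindqvist→Lot F ($156), Huang→Lot C ($161), Eriksen→Lot E ($155), Petrov→Lot D ($171) — total 138+114+156+161+155+171 = $895.
Row-greedy (each collector in turn takes its best remaining lot) gives $862, worse by 33.
Next-best assignment: Watson→Lot A, Jensen→Lot G, Lindqvist→Lot E, Huang→Lot C, Eriksen→Lot F, Petrov→Lot D = $886.
Every other assignment is strictly worse.

Max total: $895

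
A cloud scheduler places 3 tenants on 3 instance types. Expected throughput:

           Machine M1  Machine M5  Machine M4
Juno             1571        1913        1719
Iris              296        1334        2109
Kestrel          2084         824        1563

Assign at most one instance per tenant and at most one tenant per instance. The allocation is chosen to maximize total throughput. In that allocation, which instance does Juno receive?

Optimal: Juno→Machine M5 (1913 ops/s), Iris→Machine M4 (2109 ops/s), Kestrel→Machine M1 (2084 ops/s) — total 1913+2109+2084 = 6106 ops/s.
Next-best assignment: Juno→Machine M4, Iris→Machine M5, Kestrel→Machine M1 = 5137 ops/s.

Juno receives Machine M5.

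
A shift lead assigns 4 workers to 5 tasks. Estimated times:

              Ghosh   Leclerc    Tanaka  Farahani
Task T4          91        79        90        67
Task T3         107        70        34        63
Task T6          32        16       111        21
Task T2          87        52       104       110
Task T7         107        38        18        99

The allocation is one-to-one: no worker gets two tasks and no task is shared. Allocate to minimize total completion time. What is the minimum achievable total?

Min total: 165 min

Optimal: Ghosh→Task T6 (32 min), Leclerc→Task T2 (52 min), Tanaka→Task T7 (18 min), Farahani→Task T3 (63 min) — total 32+52+18+63 = 165 min.
Column-greedy (each task in turn goes to its cheapest remaining worker) gives 204 min, worse by 39.
Next-best assignment: Ghosh→Task T6, Leclerc→Task T2, Tanaka→Task T7, Farahani→Task T4 = 169 min.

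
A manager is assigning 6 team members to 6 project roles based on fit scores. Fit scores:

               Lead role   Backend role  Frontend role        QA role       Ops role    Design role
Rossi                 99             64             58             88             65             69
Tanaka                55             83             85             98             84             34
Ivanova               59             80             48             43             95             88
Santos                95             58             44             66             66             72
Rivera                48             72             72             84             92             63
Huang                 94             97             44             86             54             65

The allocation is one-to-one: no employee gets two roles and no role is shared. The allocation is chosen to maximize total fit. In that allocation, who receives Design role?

Ivanova receives Design role.

Optimal: Rossi→QA role (88 pts), Tanaka→Frontend role (85 pts), Ivanova→Design role (88 pts), Santos→Lead role (95 pts), Rivera→Ops role (92 pts), Huang→Backend role (97 pts) — total 88+85+88+95+92+97 = 545 pts.
Row-greedy (each employee in turn takes its best remaining role) gives 480 pts, worse by 65.
Ivanova's own top role is Ops role (95 pts), but forcing Ivanova→Ops role and reassigning the rest optimally gives only 533 pts — worse by 12.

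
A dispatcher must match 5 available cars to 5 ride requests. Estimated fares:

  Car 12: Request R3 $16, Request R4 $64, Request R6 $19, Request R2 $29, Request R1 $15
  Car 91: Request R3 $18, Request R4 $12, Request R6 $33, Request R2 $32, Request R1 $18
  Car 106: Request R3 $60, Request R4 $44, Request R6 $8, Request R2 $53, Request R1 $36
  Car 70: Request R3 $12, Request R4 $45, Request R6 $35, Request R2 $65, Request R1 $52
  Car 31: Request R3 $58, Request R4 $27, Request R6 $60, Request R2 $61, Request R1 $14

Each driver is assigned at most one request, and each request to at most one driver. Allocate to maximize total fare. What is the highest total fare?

Maximum total: $270

This is a one-to-one assignment (maximum-weight bipartite matching).
Optimal: Car 12→Request R4 ($64), Car 91→Request R6 ($33), Car 106→Request R3 ($60), Car 70→Request R1 ($52), Car 31→Request R2 ($61) — total 64+33+60+52+61 = $270.
Max-entry greedy (repeatedly take the single best remaining cell) gives $267, worse by 3.
Swapping Car 91↔Car 31 (Car 91→Request R2 $32, Car 31→Request R6 $60) loses 2.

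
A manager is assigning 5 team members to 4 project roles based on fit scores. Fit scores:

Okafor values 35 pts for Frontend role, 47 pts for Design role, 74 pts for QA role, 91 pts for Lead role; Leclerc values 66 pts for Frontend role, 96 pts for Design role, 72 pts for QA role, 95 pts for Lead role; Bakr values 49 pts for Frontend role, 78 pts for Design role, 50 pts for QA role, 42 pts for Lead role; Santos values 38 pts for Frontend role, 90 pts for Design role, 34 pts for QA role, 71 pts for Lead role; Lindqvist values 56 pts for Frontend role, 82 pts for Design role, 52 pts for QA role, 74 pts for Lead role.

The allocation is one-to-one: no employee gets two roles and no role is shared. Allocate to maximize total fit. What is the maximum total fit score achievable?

Treat this as an assignment problem: match each employee to one role.
Optimal: Lindqvist→Frontend role (56 pts), Santos→Design role (90 pts), Okafor→QA role (74 pts), Leclerc→Lead role (95 pts) — total 56+90+74+95 = 315 pts.
Column-greedy (each role in turn goes to its best remaining employee) gives 304 pts, worse by 11.
Next-best assignment: Lindqvist→Frontend role, Santos→Design role, Leclerc→QA role, Okafor→Lead role = 309 pts.
Swapping Santos↔Okafor (Santos→QA role 34 pts, Okafor→Design role 47 pts) loses 83.
Checked against all permutations: 315 pts is optimal.

Maximum total: 315 pts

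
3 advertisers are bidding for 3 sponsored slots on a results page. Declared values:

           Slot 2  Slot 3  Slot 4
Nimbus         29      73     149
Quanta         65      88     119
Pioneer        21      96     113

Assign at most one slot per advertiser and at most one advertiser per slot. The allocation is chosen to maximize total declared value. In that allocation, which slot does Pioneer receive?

Pioneer receives Slot 3.

This is the linear assignment problem.
Optimal: Nimbus→Slot 4 ($149), Quanta→Slot 2 ($65), Pioneer→Slot 3 ($96) — total 149+65+96 = $310.
Row-greedy (each advertiser in turn takes its best remaining slot) gives $258, worse by 52.
Next-best assignment: Nimbus→Slot 4, Quanta→Slot 3, Pioneer→Slot 2 = $258.
Pioneer's own top slot is Slot 4 ($113), but forcing Pioneer→Slot 4 and reassigning the rest optimally gives only $251 — worse by 59.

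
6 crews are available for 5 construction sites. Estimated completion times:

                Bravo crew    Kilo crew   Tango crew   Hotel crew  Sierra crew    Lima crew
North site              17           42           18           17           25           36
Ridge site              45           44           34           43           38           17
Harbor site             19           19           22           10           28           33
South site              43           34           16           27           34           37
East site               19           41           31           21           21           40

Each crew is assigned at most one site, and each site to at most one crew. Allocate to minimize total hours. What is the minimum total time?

Optimal: Bravo crew→North site (17 hours), Lima crew→Ridge site (17 hours), Hotel crew→Harbor site (10 hours), Tango crew→South site (16 hours), Sierra crew→East site (21 hours) — total 17+17+10+16+21 = 81 hours.
Row-greedy (each crew in turn takes its cheapest remaining site) gives 111 hours, worse by 30.
Swapping Lima crew↔Tango crew (Lima crew→South site 37 hours, Tango crew→Ridge site 34 hours) adds 38.

Min total: 81 hours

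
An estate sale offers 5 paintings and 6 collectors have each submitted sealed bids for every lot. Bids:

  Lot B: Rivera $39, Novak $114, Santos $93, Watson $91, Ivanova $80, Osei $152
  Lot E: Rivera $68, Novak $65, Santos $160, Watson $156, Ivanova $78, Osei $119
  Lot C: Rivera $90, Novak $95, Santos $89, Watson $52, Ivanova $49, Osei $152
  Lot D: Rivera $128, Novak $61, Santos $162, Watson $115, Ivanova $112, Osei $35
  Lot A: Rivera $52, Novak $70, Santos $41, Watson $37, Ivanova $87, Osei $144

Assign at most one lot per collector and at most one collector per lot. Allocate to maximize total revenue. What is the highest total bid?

Max total: $671

Optimal: Novak→Lot B ($114), Watson→Lot E ($156), Osei→Lot C ($152), Santos→Lot D ($162), Ivanova→Lot A ($87) — total 114+156+152+162+87 = $671.
Column-greedy (each lot in turn goes to its best remaining collector) gives $622, worse by 49.
Next-best assignment: Novak→Lot B, Watson→Lot E, Rivera→Lot C, Santos→Lot D, Osei→Lot A = $666.
Swapping Osei↔Novak (Osei→Lot B $152, Novak→Lot C $95) loses 19.
Every other assignment is strictly worse.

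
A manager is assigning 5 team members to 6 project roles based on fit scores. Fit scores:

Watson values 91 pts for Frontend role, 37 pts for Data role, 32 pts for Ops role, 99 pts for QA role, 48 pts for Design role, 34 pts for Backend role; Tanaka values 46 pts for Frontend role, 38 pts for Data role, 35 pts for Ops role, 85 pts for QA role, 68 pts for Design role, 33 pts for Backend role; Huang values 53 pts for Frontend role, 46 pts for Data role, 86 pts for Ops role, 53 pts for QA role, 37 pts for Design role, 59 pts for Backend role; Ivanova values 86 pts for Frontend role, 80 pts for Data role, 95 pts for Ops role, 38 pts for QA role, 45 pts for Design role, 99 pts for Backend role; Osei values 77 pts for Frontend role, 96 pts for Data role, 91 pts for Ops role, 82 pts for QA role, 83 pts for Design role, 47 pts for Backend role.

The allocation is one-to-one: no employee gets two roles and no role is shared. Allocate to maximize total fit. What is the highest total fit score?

Max total: 457 pts

Treat this as an assignment problem: match each employee to one role.
Optimal: Watson→Frontend role (91 pts), Tanaka→QA role (85 pts), Huang→Ops role (86 pts), Ivanova→Backend role (99 pts), Osei→Data role (96 pts) — total 91+85+86+99+96 = 457 pts.
Max-entry greedy (repeatedly take the single best remaining cell) gives 448 pts, worse by 9.
Swapping Ivanova↔Huang (Ivanova→Ops role 95 pts, Huang→Backend role 59 pts) loses 31.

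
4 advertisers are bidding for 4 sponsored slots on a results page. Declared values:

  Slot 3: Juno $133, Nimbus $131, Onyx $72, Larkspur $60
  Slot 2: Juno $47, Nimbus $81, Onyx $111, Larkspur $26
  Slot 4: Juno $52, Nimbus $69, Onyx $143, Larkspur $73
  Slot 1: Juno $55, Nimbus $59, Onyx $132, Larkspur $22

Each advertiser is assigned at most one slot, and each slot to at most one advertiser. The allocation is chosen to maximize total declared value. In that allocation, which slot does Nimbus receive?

Nimbus receives Slot 2.

Optimal: Juno→Slot 3 ($133), Nimbus→Slot 2 ($81), Onyx→Slot 1 ($132), Larkspur→Slot 4 ($73) — total 133+81+132+73 = $419.
Column-greedy (each slot in turn goes to its best remaining advertiser) gives $376, worse by 43.
Nimbus's own top slot is Slot 3 ($131), but forcing Nimbus→Slot 3 and reassigning the rest optimally gives only $383 — worse by 36.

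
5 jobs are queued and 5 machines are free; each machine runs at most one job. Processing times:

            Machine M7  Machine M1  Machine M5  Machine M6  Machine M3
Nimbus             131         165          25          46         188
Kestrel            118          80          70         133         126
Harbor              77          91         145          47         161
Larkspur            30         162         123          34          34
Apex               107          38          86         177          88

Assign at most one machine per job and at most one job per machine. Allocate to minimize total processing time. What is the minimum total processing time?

Optimal: Nimbus→Machine M5 (25 min), Kestrel→Machine M7 (118 min), Harbor→Machine M6 (47 min), Larkspur→Machine M3 (34 min), Apex→Machine M1 (38 min) — total 25+118+47+34+38 = 262 min.
Column-greedy (each machine in turn goes to its cheapest remaining job) gives 266 min, worse by 4.
Swapping Larkspur↔Apex (Larkspur→Machine M1 162 min, Apex→Machine M3 88 min) adds 178.

Minimum total: 262 min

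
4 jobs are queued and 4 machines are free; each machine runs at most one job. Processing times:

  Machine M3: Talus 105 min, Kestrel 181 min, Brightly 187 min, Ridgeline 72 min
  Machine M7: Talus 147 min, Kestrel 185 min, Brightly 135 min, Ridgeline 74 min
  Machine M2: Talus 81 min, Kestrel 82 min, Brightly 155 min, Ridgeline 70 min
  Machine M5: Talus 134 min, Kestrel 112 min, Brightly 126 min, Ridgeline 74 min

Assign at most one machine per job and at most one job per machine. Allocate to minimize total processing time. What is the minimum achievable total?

Treat this as an assignment problem: match each job to one machine.
Optimal: Talus→Machine M3 (105 min), Kestrel→Machine M2 (82 min), Brightly→Machine M5 (126 min), Ridgeline→Machine M7 (74 min) — total 105+82+126+74 = 387 min.
Row-greedy (each job in turn takes its cheapest remaining machine) gives 400 min, worse by 13.

Minimum total: 387 min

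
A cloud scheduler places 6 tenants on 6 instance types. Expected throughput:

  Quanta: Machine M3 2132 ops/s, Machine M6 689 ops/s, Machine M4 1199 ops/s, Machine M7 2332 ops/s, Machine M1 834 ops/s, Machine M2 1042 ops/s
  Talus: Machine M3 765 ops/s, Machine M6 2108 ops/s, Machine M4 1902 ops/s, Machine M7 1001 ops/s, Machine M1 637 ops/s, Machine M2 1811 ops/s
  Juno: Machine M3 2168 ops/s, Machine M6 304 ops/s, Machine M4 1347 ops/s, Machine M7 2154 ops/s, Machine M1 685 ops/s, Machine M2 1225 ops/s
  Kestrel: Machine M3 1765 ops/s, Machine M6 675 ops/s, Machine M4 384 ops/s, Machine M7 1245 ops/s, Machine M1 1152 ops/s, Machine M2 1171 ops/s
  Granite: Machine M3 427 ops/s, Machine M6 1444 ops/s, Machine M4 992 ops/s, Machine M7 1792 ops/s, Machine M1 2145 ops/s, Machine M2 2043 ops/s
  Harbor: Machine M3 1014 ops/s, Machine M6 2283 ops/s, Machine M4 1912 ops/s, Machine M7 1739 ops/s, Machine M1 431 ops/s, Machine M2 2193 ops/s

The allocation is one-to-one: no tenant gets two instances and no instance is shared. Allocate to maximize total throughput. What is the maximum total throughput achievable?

Maximum total: 12001 ops/s

This is the linear assignment problem.
Optimal: Quanta→Machine M7 (2332 ops/s), Talus→Machine M4 (1902 ops/s), Juno→Machine M3 (2168 ops/s), Kestrel→Machine M2 (1171 ops/s), Granite→Machine M1 (2145 ops/s), Harbor→Machine M6 (2283 ops/s) — total 2332+1902+2168+1171+2145+2283 = 12001 ops/s.
Row-greedy (each tenant in turn takes its best remaining instance) gives 11836 ops/s, worse by 165.
Checked against all permutations: 12001 ops/s is optimal.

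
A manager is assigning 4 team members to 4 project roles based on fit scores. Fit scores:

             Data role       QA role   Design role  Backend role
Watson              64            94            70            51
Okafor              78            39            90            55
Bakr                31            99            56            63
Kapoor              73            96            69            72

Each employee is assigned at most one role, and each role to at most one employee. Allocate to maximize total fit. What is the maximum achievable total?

Max total: 325 pts

Optimal: Watson→Data role (64 pts), Okafor→Design role (90 pts), Bakr→QA role (99 pts), Kapoor→Backend role (72 pts) — total 64+90+99+72 = 325 pts.
Column-greedy (each role in turn goes to its best remaining employee) gives 319 pts, worse by 6.
Next-best assignment: Watson→QA role, Okafor→Design role, Bakr→Backend role, Kapoor→Data role = 320 pts.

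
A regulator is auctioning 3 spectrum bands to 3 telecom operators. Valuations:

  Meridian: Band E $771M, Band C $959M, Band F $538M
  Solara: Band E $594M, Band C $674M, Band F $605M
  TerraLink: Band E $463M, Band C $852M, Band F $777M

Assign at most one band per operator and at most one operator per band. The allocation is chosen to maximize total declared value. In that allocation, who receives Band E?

Solara receives Band E.

This is a one-to-one assignment (maximum-weight bipartite matching).
Optimal: Meridian→Band C ($959M), Solara→Band E ($594M), TerraLink→Band F ($777M) — total 959+594+777 = $2330M.
Next-best assignment: Meridian→Band E, Solara→Band F, TerraLink→Band C = $2228M.
Checked against all permutations: $2330M is optimal.
Solara's own top band is Band C ($674M), but forcing Solara→Band C and reassigning the rest optimally gives only $2222M — worse by 108.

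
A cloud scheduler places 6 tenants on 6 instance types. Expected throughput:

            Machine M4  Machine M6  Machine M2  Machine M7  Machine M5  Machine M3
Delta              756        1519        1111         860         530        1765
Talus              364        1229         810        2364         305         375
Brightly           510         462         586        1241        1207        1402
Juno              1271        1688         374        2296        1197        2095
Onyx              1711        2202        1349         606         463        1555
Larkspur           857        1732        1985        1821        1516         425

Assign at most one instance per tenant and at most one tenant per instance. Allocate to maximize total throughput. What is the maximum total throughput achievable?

Max total: 10881 ops/s

Treat this as an assignment problem: match each tenant to one instance.
Optimal: Delta→Machine M6 (1519 ops/s), Talus→Machine M7 (2364 ops/s), Brightly→Machine M5 (1207 ops/s), Juno→Machine M3 (2095 ops/s), Onyx→Machine M4 (1711 ops/s), Larkspur→Machine M2 (1985 ops/s) — total 1519+2364+1207+2095+1711+1985 = 10881 ops/s.
Row-greedy (each tenant in turn takes its best remaining instance) gives 10720 ops/s, worse by 161.
Every other assignment is strictly worse.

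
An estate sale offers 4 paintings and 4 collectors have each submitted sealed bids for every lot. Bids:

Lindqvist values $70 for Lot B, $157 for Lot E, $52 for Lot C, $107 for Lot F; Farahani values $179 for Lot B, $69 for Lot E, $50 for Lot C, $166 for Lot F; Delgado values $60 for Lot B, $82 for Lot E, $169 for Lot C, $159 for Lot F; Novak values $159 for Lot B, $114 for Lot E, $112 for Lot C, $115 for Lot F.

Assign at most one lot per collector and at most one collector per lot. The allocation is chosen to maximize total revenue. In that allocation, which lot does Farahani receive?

This is a one-to-one assignment (maximum-weight bipartite matching).
Optimal: Lindqvist→Lot E ($157), Farahani→Lot F ($166), Delgado→Lot C ($169), Novak→Lot B ($159) — total 157+166+169+159 = $651.
Column-greedy (each lot in turn goes to its best remaining collector) gives $620, worse by 31.
Next-best assignment: Lindqvist→Lot E, Farahani→Lot B, Delgado→Lot C, Novak→Lot F = $620.
Checked against all permutations: $651 is optimal.
Farahani's own top lot is Lot B ($179), but forcing Farahani→Lot B and reassigning the rest optimally gives only $620 — worse by 31.

Farahani receives Lot F.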